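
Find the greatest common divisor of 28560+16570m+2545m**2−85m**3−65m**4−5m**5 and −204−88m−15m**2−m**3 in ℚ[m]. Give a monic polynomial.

34+9m+m**2

Repeated division with remainder:
  −5m**5−65m**4−85m**3+2545m**2+16570m+28560 = (5m**2−10m−205)(−m**3−15m**2−88m−204) + (−390m**2−3510m−13260)
  −m**3−15m**2−88m−204 = ((1/390)m+1/65)(−390m**2−3510m−13260) + (0)
Last nonzero remainder: −390m**2−3510m−13260. Dividing through by −390 gives the monic gcd m**2+9m+34.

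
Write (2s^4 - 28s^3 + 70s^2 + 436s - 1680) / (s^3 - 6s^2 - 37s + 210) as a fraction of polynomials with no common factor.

(2s^2 - 4s - 48)/(s + 6)

By polynomial division,
  2s^4 - 28s^3 + 70s^2 + 436s - 1680 = (2s - 16)(s^3 - 6s^2 - 37s + 210) + (48s^2 - 576s + 1680)
  s^3 - 6s^2 - 37s + 210 = ((1/48)s + 1/8)(48s^2 - 576s + 1680) + (0)
Last nonzero remainder: 48s^2 - 576s + 1680. Dividing through by 48 gives the monic gcd s^2 - 12s + 35.
Cancel s^2 - 12s + 35 from numerator and denominator to get the reduced form.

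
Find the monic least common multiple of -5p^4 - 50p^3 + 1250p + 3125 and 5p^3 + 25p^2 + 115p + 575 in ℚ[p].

p^6 + 10p^5 + 23p^4 - 20p^3 - 625p^2 - 5750p - 14375

Euclidean algorithm in ℚ[p]:
  -5p^4 - 50p^3 + 1250p + 3125 = (-p - 5)(5p^3 + 25p^2 + 115p + 575) + (240p^2 + 2400p + 6000)
  5p^3 + 25p^2 + 115p + 575 = ((1/48)p - 5/48)(240p^2 + 2400p + 6000) + (240p + 1200)
  240p^2 + 2400p + 6000 = (p + 5)(240p + 1200) + (0)
Last nonzero remainder: 240p + 1200. Dividing through by 240 gives the monic gcd p + 5.
Then lcm(f, g) = f·g / gcd(f, g); expanding and making the result monic gives the answer.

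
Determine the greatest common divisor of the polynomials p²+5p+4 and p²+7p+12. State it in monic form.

By polynomial division,
  p²+5p+4 = (p²+7p+12) + (-2p-8)
  p²+7p+12 = (-(1/2)p-3/2)(-2p-8) + (0)
Last nonzero remainder: -2p-8. Dividing through by -2 gives the monic gcd p+4.

p+4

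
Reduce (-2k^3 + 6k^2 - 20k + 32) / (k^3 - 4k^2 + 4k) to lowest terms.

(-2k^2 + 2k - 16)/(k^2 - 2k)

By polynomial division,
  -2k^3 + 6k^2 - 20k + 32 = (-2)(k^3 - 4k^2 + 4k) + (-2k^2 - 12k + 32)
  k^3 - 4k^2 + 4k = (-(1/2)k + 5)(-2k^2 - 12k + 32) + (80k - 160)
  -2k^2 - 12k + 32 = (-(1/40)k - 1/5)(80k - 160) + (0)
Last nonzero remainder: 80k - 160. Dividing through by 80 gives the monic gcd k - 2.
Cancel k - 2 from numerator and denominator to get the reduced form.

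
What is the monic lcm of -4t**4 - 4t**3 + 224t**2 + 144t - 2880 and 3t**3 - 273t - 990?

Euclidean algorithm in ℚ[t]:
  -4t**4 - 4t**3 + 224t**2 + 144t - 2880 = (-(4/3)t - 4/3)(3t**3 - 273t - 990) + (-140t**2 - 1540t - 4200)
  3t**3 - 273t - 990 = (-(3/140)t + 33/140)(-140t**2 - 1540t - 4200) + (0)
Last nonzero remainder: -140t**2 - 1540t - 4200. Dividing through by -140 gives the monic gcd t**2 + 11t + 30.
Then lcm(f, g) = f·g / gcd(f, g); expanding and making the result monic gives the answer.

t**5 - 10t**4 - 67t**3 + 580t**2 + 1116t - 7920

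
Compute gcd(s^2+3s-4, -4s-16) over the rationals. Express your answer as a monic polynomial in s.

s+4

Repeated division with remainder:
  s^2+3s-4 = (-(1/4)s+1/4)(-4s-16) + (0)
Last nonzero remainder: -4s-16. Dividing through by -4 gives the monic gcd s+4.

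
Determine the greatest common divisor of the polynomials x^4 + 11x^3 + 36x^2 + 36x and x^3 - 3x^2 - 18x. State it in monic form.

x^2 + 3x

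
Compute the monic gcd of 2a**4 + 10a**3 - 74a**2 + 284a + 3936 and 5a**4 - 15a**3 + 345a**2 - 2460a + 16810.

a**2 - 9a + 41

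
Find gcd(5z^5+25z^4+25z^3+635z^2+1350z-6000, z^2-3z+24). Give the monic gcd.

z^2-3z+24

Euclidean algorithm in ℚ[z]:
  5z^5+25z^4+25z^3+635z^2+1350z-6000 = (5z^3+40z^2+25z-250)(z^2-3z+24) + (0)
The last nonzero remainder z^2-3z+24 is already monic.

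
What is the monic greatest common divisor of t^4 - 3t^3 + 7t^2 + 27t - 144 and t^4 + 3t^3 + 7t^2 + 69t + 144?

Euclidean algorithm in ℚ[t]:
  t^4 - 3t^3 + 7t^2 + 27t - 144 = (t^4 + 3t^3 + 7t^2 + 69t + 144) + (-6t^3 - 42t - 288)
  t^4 + 3t^3 + 7t^2 + 69t + 144 = (-(1/6)t - 1/2)(-6t^3 - 42t - 288) + (0)
Last nonzero remainder: -6t^3 - 42t - 288. Dividing through by -6 gives the monic gcd t^3 + 7t + 48.

t^3 + 7t + 48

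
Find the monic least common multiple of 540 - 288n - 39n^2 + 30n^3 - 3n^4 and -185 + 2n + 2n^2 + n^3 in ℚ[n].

Repeated division with remainder:
  -3n^4 + 30n^3 - 39n^2 - 288n + 540 = (-3n + 36)(n^3 + 2n^2 + 2n - 185) + (-105n^2 - 915n + 7200)
  n^3 + 2n^2 + 2n - 185 = (-(1/105)n + 47/735)(-105n^2 - 915n + 7200) + ((6325/49)n - 31625/49)
  -105n^2 - 915n + 7200 = (-(1029/1265)n - 14112/1265)((6325/49)n - 31625/49) + (0)
Last nonzero remainder: (6325/49)n - 31625/49. Dividing through by 6325/49 gives the monic gcd n - 5.
Then lcm(f, g) = f·g / gcd(f, g); expanding and making the result monic gives the answer.

-6660 + 2292n + 973n^2 - 183n^3 - 20n^4 - 3n^5 + n^6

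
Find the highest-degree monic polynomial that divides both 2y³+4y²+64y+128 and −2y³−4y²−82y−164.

y+2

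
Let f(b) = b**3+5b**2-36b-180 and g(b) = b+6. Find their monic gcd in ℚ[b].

b+6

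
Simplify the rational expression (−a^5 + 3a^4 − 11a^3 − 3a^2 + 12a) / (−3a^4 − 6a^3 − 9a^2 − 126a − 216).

(a^3 − a)/(3a^2 + 15a + 18)

Euclidean algorithm in ℚ[a]:
  −a^5 + 3a^4 − 11a^3 − 3a^2 + 12a = ((1/3)a − 5/3)(−3a^4 − 6a^3 − 9a^2 − 126a − 216) + (−18a^3 + 24a^2 − 126a − 360)
  −3a^4 − 6a^3 − 9a^2 − 126a − 216 = ((1/6)a + 5/9)(−18a^3 + 24a^2 − 126a − 360) + (−(4/3)a^2 + 4a − 16)
  −18a^3 + 24a^2 − 126a − 360 = ((27/2)a + 45/2)(−(4/3)a^2 + 4a − 16) + (0)
Last nonzero remainder: −(4/3)a^2 + 4a − 16. Dividing through by −4/3 gives the monic gcd a^2 − 3a + 12.
Cancel a^2 − 3a + 12 from numerator and denominator to get the reduced form.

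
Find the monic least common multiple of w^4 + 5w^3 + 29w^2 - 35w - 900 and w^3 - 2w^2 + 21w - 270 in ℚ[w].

w^5 - w^4 - w^3 - 209w^2 - 690w + 5400

Apply the Euclidean algorithm:
  w^4 + 5w^3 + 29w^2 - 35w - 900 = (w + 7)(w^3 - 2w^2 + 21w - 270) + (22w^2 + 88w + 990)
  w^3 - 2w^2 + 21w - 270 = ((1/22)w - 3/11)(22w^2 + 88w + 990) + (0)
Last nonzero remainder: 22w^2 + 88w + 990. Dividing through by 22 gives the monic gcd w^2 + 4w + 45.
Then lcm(f, g) = f·g / gcd(f, g); expanding and making the result monic gives the answer.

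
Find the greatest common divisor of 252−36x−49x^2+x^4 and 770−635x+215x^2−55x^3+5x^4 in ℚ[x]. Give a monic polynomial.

14−9x+x^2

Repeated division with remainder:
  x^4−49x^2−36x+252 = (1/5)(5x^4−55x^3+215x^2−635x+770) + (11x^3−92x^2+91x+98)
  5x^4−55x^3+215x^2−635x+770 = ((5/11)x−145/121)(11x^3−92x^2+91x+98) + ((7670/121)x^2−(69030/121)x+107380/121)
  11x^3−92x^2+91x+98 = ((1331/7670)x+847/7670)((7670/121)x^2−(69030/121)x+107380/121) + (0)
Last nonzero remainder: (7670/121)x^2−(69030/121)x+107380/121. Dividing through by 7670/121 gives the monic gcd x^2−9x+14.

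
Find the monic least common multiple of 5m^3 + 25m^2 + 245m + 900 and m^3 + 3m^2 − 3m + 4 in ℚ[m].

m^5 + 4m^4 + 45m^3 + 136m^2 − 131m + 180

Repeated division with remainder:
  5m^3 + 25m^2 + 245m + 900 = (5)(m^3 + 3m^2 − 3m + 4) + (10m^2 + 260m + 880)
  m^3 + 3m^2 − 3m + 4 = ((1/10)m − 23/10)(10m^2 + 260m + 880) + (507m + 2028)
  10m^2 + 260m + 880 = ((10/507)m + 220/507)(507m + 2028) + (0)
Last nonzero remainder: 507m + 2028. Dividing through by 507 gives the monic gcd m + 4.
Then lcm(f, g) = f·g / gcd(f, g); expanding and making the result monic gives the answer.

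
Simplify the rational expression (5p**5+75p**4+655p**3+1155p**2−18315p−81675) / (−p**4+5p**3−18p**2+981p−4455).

Euclidean algorithm in ℚ[p]:
  5p**5+75p**4+655p**3+1155p**2−18315p−81675 = (−5p−100)(−p**4+5p**3−18p**2+981p−4455) + (1065p**3+4260p**2+57510p−527175)
  −p**4+5p**3−18p**2+981p−4455 = (−(1/1065)p+3/355)(1065p**3+4260p**2+57510p−527175) + (0)
Last nonzero remainder: 1065p**3+4260p**2+57510p−527175. Dividing through by 1065 gives the monic gcd p**3+4p**2+54p−495.
Cancel p**3+4p**2+54p−495 from numerator and denominator to get the reduced form.

(−5p**2−55p−165)/(p−9)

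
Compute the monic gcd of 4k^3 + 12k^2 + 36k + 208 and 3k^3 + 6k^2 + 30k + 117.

k^2 - k + 13

By polynomial division,
  4k^3 + 12k^2 + 36k + 208 = (4/3)(3k^3 + 6k^2 + 30k + 117) + (4k^2 - 4k + 52)
  3k^3 + 6k^2 + 30k + 117 = ((3/4)k + 9/4)(4k^2 - 4k + 52) + (0)
Last nonzero remainder: 4k^2 - 4k + 52. Dividing through by 4 gives the monic gcd k^2 - k + 13.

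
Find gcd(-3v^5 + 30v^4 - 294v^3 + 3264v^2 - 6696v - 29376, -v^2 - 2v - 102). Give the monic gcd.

Euclidean algorithm in ℚ[v]:
  -3v^5 + 30v^4 - 294v^3 + 3264v^2 - 6696v - 29376 = (3v^3 - 36v^2 + 60v + 288)(-v^2 - 2v - 102) + (0)
Last nonzero remainder: -v^2 - 2v - 102. Dividing through by -1 gives the monic gcd v^2 + 2v + 102.

v^2 + 2v + 102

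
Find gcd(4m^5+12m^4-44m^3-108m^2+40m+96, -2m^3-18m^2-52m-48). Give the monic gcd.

By polynomial division,
  4m^5+12m^4-44m^3-108m^2+40m+96 = (-2m^2+12m-34)(-2m^3-18m^2-52m-48) + (-192m^2-1152m-1536)
  -2m^3-18m^2-52m-48 = ((1/96)m+1/32)(-192m^2-1152m-1536) + (0)
Last nonzero remainder: -192m^2-1152m-1536. Dividing through by -192 gives the monic gcd m^2+6m+8.

m^2+6m+8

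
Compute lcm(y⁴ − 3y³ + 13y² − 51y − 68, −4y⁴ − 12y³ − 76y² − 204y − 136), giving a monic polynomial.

Apply the Euclidean algorithm:
  y⁴ − 3y³ + 13y² − 51y − 68 = (−1/4)(−4y⁴ − 12y³ − 76y² − 204y − 136) + (−6y³ − 6y² − 102y − 102)
  −4y⁴ − 12y³ − 76y² − 204y − 136 = ((2/3)y + 4/3)(−6y³ − 6y² − 102y − 102) + (0)
Last nonzero remainder: −6y³ − 6y² − 102y − 102. Dividing through by −6 gives the monic gcd y³ + y² + 17y + 17.
Then lcm(f, g) = f·g / gcd(f, g); expanding and making the result monic gives the answer.

y⁵ − y⁴ + 7y³ − 25y² − 170y − 136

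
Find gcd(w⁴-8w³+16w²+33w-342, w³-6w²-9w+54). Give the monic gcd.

w²-3w-18

Apply the Euclidean algorithm:
  w⁴-8w³+16w²+33w-342 = (w-2)(w³-6w²-9w+54) + (13w²-39w-234)
  w³-6w²-9w+54 = ((1/13)w-3/13)(13w²-39w-234) + (0)
Last nonzero remainder: 13w²-39w-234. Dividing through by 13 gives the monic gcd w²-3w-18.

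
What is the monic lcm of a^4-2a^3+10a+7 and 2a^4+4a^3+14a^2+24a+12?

By polynomial division,
  a^4-2a^3+10a+7 = (1/2)(2a^4+4a^3+14a^2+24a+12) + (-4a^3-7a^2-2a+1)
  2a^4+4a^3+14a^2+24a+12 = (-(1/2)a-1/8)(-4a^3-7a^2-2a+1) + ((97/8)a^2+(97/4)a+97/8)
  -4a^3-7a^2-2a+1 = (-(32/97)a+8/97)((97/8)a^2+(97/4)a+97/8) + (0)
Last nonzero remainder: (97/8)a^2+(97/4)a+97/8. Dividing through by 97/8 gives the monic gcd a^2+2a+1.
Then lcm(f, g) = f·g / gcd(f, g); expanding and making the result monic gives the answer.

a^6-2a^5+6a^4-2a^3+7a^2+60a+42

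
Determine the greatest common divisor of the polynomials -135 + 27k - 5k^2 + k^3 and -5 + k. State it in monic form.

-5 + k

By polynomial division,
  k^3 - 5k^2 + 27k - 135 = (k^2 + 27)(k - 5) + (0)
The last nonzero remainder k - 5 is already monic.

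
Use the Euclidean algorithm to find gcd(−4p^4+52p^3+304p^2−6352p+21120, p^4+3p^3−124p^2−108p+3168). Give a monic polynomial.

p^3−3p^2−106p+528

Repeated division with remainder:
  −4p^4+52p^3+304p^2−6352p+21120 = (−4)(p^4+3p^3−124p^2−108p+3168) + (64p^3−192p^2−6784p+33792)
  p^4+3p^3−124p^2−108p+3168 = ((1/64)p+3/32)(64p^3−192p^2−6784p+33792) + (0)
Last nonzero remainder: 64p^3−192p^2−6784p+33792. Dividing through by 64 gives the monic gcd p^3−3p^2−106p+528.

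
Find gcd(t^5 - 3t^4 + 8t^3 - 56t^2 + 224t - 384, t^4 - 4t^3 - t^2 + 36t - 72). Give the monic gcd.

t^3 - 7t^2 + 20t - 24

Repeated division with remainder:
  t^5 - 3t^4 + 8t^3 - 56t^2 + 224t - 384 = (t + 1)(t^4 - 4t^3 - t^2 + 36t - 72) + (13t^3 - 91t^2 + 260t - 312)
  t^4 - 4t^3 - t^2 + 36t - 72 = ((1/13)t + 3/13)(13t^3 - 91t^2 + 260t - 312) + (0)
Last nonzero remainder: 13t^3 - 91t^2 + 260t - 312. Dividing through by 13 gives the monic gcd t^3 - 7t^2 + 20t - 24.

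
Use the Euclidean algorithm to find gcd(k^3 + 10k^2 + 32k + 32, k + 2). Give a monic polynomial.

k + 2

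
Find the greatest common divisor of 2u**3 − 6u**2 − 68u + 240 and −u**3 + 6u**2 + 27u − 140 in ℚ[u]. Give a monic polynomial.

u − 4

Euclidean algorithm in ℚ[u]:
  2u**3 − 6u**2 − 68u + 240 = (−2)(−u**3 + 6u**2 + 27u − 140) + (6u**2 − 14u − 40)
  −u**3 + 6u**2 + 27u − 140 = (−(1/6)u + 11/18)(6u**2 − 14u − 40) + ((260/9)u − 1040/9)
  6u**2 − 14u − 40 = ((27/130)u + 9/26)((260/9)u − 1040/9) + (0)
Last nonzero remainder: (260/9)u − 1040/9. Dividing through by 260/9 gives the monic gcd u − 4.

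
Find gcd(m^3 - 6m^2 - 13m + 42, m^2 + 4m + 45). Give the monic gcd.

1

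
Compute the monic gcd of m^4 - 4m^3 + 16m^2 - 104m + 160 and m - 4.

m - 4

Apply the Euclidean algorithm:
  m^4 - 4m^3 + 16m^2 - 104m + 160 = (m^3 + 16m - 40)(m - 4) + (0)
The last nonzero remainder m - 4 is already monic.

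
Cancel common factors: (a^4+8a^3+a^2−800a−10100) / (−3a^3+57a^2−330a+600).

(−a^3−18a^2−181a−1010)/(3a^2−27a+60)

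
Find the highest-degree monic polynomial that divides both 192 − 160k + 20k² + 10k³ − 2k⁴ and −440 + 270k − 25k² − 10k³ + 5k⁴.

−8 + 2k + k²

By polynomial division,
  −2k⁴ + 10k³ + 20k² − 160k + 192 = (−2/5)(5k⁴ − 10k³ − 25k² + 270k − 440) + (6k³ + 10k² − 52k + 16)
  5k⁴ − 10k³ − 25k² + 270k − 440 = ((5/6)k − 55/18)(6k³ + 10k² − 52k + 16) + ((440/9)k² + (880/9)k − 3520/9)
  6k³ + 10k² − 52k + 16 = ((27/220)k − 9/220)((440/9)k² + (880/9)k − 3520/9) + (0)
Last nonzero remainder: (440/9)k² + (880/9)k − 3520/9. Dividing through by 440/9 gives the monic gcd k² + 2k − 8.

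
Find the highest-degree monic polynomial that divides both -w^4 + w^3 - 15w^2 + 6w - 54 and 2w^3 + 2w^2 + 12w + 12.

Repeated division with remainder:
  -w^4 + w^3 - 15w^2 + 6w - 54 = (-(1/2)w + 1)(2w^3 + 2w^2 + 12w + 12) + (-11w^2 - 66)
  2w^3 + 2w^2 + 12w + 12 = (-(2/11)w - 2/11)(-11w^2 - 66) + (0)
Last nonzero remainder: -11w^2 - 66. Dividing through by -11 gives the monic gcd w^2 + 6.

w^2 + 6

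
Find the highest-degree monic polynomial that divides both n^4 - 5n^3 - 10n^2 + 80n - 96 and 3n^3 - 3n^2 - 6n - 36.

Euclidean algorithm in ℚ[n]:
  n^4 - 5n^3 - 10n^2 + 80n - 96 = ((1/3)n - 4/3)(3n^3 - 3n^2 - 6n - 36) + (-12n^2 + 84n - 144)
  3n^3 - 3n^2 - 6n - 36 = (-(1/4)n - 3/2)(-12n^2 + 84n - 144) + (84n - 252)
  -12n^2 + 84n - 144 = (-(1/7)n + 4/7)(84n - 252) + (0)
Last nonzero remainder: 84n - 252. Dividing through by 84 gives the monic gcd n - 3.

n - 3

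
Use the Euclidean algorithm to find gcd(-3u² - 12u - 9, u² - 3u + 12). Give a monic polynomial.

1

By polynomial division,
  -3u² - 12u - 9 = (-3)(u² - 3u + 12) + (-21u + 27)
  u² - 3u + 12 = (-(1/21)u + 4/49)(-21u + 27) + (480/49)
  -21u + 27 = (-(343/160)u + 441/160)(480/49) + (0)
The last nonzero remainder is the constant 480/49, so the polynomials are coprime and gcd = 1.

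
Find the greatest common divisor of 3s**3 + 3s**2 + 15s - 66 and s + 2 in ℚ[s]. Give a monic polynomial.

By polynomial division,
  3s**3 + 3s**2 + 15s - 66 = (3s**2 - 3s + 21)(s + 2) + (-108)
  s + 2 = (-(1/108)s - 1/54)(-108) + (0)
The last nonzero remainder is the constant -108, so the polynomials are coprime and gcd = 1.

1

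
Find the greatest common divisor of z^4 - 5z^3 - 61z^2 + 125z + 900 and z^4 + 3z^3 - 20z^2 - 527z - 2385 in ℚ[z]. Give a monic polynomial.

By polynomial division,
  z^4 - 5z^3 - 61z^2 + 125z + 900 = (z^4 + 3z^3 - 20z^2 - 527z - 2385) + (-8z^3 - 41z^2 + 652z + 3285)
  z^4 + 3z^3 - 20z^2 - 527z - 2385 = (-(1/8)z + 17/64)(-8z^3 - 41z^2 + 652z + 3285) + ((4633/64)z^2 - (4633/16)z - 208485/64)
  -8z^3 - 41z^2 + 652z + 3285 = (-(512/4633)z - 4672/4633)((4633/64)z^2 - (4633/16)z - 208485/64) + (0)
Last nonzero remainder: (4633/64)z^2 - (4633/16)z - 208485/64. Dividing through by 4633/64 gives the monic gcd z^2 - 4z - 45.

z^2 - 4z - 45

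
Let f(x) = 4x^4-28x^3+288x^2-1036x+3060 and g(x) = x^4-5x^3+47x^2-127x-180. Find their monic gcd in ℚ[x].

Repeated division with remainder:
  4x^4-28x^3+288x^2-1036x+3060 = (4)(x^4-5x^3+47x^2-127x-180) + (-8x^3+100x^2-528x+3780)
  x^4-5x^3+47x^2-127x-180 = (-(1/8)x-15/16)(-8x^3+100x^2-528x+3780) + ((299/4)x^2-(299/2)x+13455/4)
  -8x^3+100x^2-528x+3780 = (-(32/299)x+336/299)((299/4)x^2-(299/2)x+13455/4) + (0)
Last nonzero remainder: (299/4)x^2-(299/2)x+13455/4. Dividing through by 299/4 gives the monic gcd x^2-2x+45.

x^2-2x+45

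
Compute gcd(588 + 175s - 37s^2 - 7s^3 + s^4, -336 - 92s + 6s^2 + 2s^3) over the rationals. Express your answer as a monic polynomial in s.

Apply the Euclidean algorithm:
  s^4 - 7s^3 - 37s^2 + 175s + 588 = ((1/2)s - 5)(2s^3 + 6s^2 - 92s - 336) + (39s^2 - 117s - 1092)
  2s^3 + 6s^2 - 92s - 336 = ((2/39)s + 4/13)(39s^2 - 117s - 1092) + (0)
Last nonzero remainder: 39s^2 - 117s - 1092. Dividing through by 39 gives the monic gcd s^2 - 3s - 28.

-28 - 3s + s^2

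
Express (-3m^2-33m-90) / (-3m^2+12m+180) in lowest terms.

(m+5)/(m-10)

Euclidean algorithm in ℚ[m]:
  -3m^2-33m-90 = (-3m^2+12m+180) + (-45m-270)
  -3m^2+12m+180 = ((1/15)m-2/3)(-45m-270) + (0)
Last nonzero remainder: -45m-270. Dividing through by -45 gives the monic gcd m+6.
Cancel m+6 from numerator and denominator to get the reduced form.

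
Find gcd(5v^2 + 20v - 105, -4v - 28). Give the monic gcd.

v + 7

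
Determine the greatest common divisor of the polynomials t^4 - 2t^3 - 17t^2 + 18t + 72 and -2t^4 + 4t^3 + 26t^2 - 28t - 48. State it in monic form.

Repeated division with remainder:
  t^4 - 2t^3 - 17t^2 + 18t + 72 = (-1/2)(-2t^4 + 4t^3 + 26t^2 - 28t - 48) + (-4t^2 + 4t + 48)
  -2t^4 + 4t^3 + 26t^2 - 28t - 48 = ((1/2)t^2 - (1/2)t - 1)(-4t^2 + 4t + 48) + (0)
Last nonzero remainder: -4t^2 + 4t + 48. Dividing through by -4 gives the monic gcd t^2 - t - 12.

t^2 - t - 12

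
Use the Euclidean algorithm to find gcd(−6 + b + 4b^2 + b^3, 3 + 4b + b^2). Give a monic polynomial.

Repeated division with remainder:
  b^3 + 4b^2 + b − 6 = (b)(b^2 + 4b + 3) + (−2b − 6)
  b^2 + 4b + 3 = (−(1/2)b − 1/2)(−2b − 6) + (0)
Last nonzero remainder: −2b − 6. Dividing through by −2 gives the monic gcd b + 3.

3 + b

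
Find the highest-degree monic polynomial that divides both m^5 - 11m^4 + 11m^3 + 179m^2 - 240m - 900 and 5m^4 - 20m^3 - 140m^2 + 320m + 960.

Apply the Euclidean algorithm:
  m^5 - 11m^4 + 11m^3 + 179m^2 - 240m - 900 = ((1/5)m - 7/5)(5m^4 - 20m^3 - 140m^2 + 320m + 960) + (11m^3 - 81m^2 + 16m + 444)
  5m^4 - 20m^3 - 140m^2 + 320m + 960 = ((5/11)m + 185/121)(11m^3 - 81m^2 + 16m + 444) + (-(2835/121)m^2 + (11340/121)m + 34020/121)
  11m^3 - 81m^2 + 16m + 444 = (-(1331/2835)m + 4477/2835)(-(2835/121)m^2 + (11340/121)m + 34020/121) + (0)
Last nonzero remainder: -(2835/121)m^2 + (11340/121)m + 34020/121. Dividing through by -2835/121 gives the monic gcd m^2 - 4m - 12.

m^2 - 4m - 12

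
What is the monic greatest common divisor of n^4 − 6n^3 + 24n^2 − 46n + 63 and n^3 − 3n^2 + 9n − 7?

n^2 − 2n + 7

By polynomial division,
  n^4 − 6n^3 + 24n^2 − 46n + 63 = (n − 3)(n^3 − 3n^2 + 9n − 7) + (6n^2 − 12n + 42)
  n^3 − 3n^2 + 9n − 7 = ((1/6)n − 1/6)(6n^2 − 12n + 42) + (0)
Last nonzero remainder: 6n^2 − 12n + 42. Dividing through by 6 gives the monic gcd n^2 − 2n + 7.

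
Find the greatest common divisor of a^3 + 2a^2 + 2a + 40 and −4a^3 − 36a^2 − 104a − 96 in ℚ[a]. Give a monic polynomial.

a + 4

Apply the Euclidean algorithm:
  a^3 + 2a^2 + 2a + 40 = (−1/4)(−4a^3 − 36a^2 − 104a − 96) + (−7a^2 − 24a + 16)
  −4a^3 − 36a^2 − 104a − 96 = ((4/7)a + 156/49)(−7a^2 − 24a + 16) + (−(1800/49)a − 7200/49)
  −7a^2 − 24a + 16 = ((343/1800)a − 49/450)(−(1800/49)a − 7200/49) + (0)
Last nonzero remainder: −(1800/49)a − 7200/49. Dividing through by −1800/49 gives the monic gcd a + 4.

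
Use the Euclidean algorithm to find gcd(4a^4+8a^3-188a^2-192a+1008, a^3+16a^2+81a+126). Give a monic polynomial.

a^2+10a+21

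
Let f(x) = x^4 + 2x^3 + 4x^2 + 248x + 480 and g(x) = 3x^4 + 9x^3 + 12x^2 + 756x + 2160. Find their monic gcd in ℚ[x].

x^3 + 4x + 240

Repeated division with remainder:
  x^4 + 2x^3 + 4x^2 + 248x + 480 = (1/3)(3x^4 + 9x^3 + 12x^2 + 756x + 2160) + (−x^3 − 4x − 240)
  3x^4 + 9x^3 + 12x^2 + 756x + 2160 = (−3x − 9)(−x^3 − 4x − 240) + (0)
Last nonzero remainder: −x^3 − 4x − 240. Dividing through by −1 gives the monic gcd x^3 + 4x + 240.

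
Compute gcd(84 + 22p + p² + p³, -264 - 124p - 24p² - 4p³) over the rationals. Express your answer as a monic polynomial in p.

Apply the Euclidean algorithm:
  p³ + p² + 22p + 84 = (-1/4)(-4p³ - 24p² - 124p - 264) + (-5p² - 9p + 18)
  -4p³ - 24p² - 124p - 264 = ((4/5)p + 84/25)(-5p² - 9p + 18) + (-(2704/25)p - 8112/25)
  -5p² - 9p + 18 = ((125/2704)p - 75/1352)(-(2704/25)p - 8112/25) + (0)
Last nonzero remainder: -(2704/25)p - 8112/25. Dividing through by -2704/25 gives the monic gcd p + 3.

3 + p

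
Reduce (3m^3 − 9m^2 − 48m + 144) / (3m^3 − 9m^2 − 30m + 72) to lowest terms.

Repeated division with remainder:
  3m^3 − 9m^2 − 48m + 144 = (3m^3 − 9m^2 − 30m + 72) + (−18m + 72)
  3m^3 − 9m^2 − 30m + 72 = (−(1/6)m^2 − (1/6)m + 1)(−18m + 72) + (0)
Last nonzero remainder: −18m + 72. Dividing through by −18 gives the monic gcd m − 4.
Cancel m − 4 from numerator and denominator to get the reduced form.

(m^2 + m − 12)/(m^2 + m − 6)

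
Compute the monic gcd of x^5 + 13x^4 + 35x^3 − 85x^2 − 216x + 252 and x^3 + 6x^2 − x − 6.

By polynomial division,
  x^5 + 13x^4 + 35x^3 − 85x^2 − 216x + 252 = (x^2 + 7x − 6)(x^3 + 6x^2 − x − 6) + (−36x^2 − 180x + 216)
  x^3 + 6x^2 − x − 6 = (−(1/36)x − 1/36)(−36x^2 − 180x + 216) + (0)
Last nonzero remainder: −36x^2 − 180x + 216. Dividing through by −36 gives the monic gcd x^2 + 5x − 6.

x^2 + 5x − 6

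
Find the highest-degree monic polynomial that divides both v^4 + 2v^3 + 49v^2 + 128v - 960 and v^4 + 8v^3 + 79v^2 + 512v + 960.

Euclidean algorithm in ℚ[v]:
  v^4 + 2v^3 + 49v^2 + 128v - 960 = (v^4 + 8v^3 + 79v^2 + 512v + 960) + (-6v^3 - 30v^2 - 384v - 1920)
  v^4 + 8v^3 + 79v^2 + 512v + 960 = (-(1/6)v - 1/2)(-6v^3 - 30v^2 - 384v - 1920) + (0)
Last nonzero remainder: -6v^3 - 30v^2 - 384v - 1920. Dividing through by -6 gives the monic gcd v^3 + 5v^2 + 64v + 320.

v^3 + 5v^2 + 64v + 320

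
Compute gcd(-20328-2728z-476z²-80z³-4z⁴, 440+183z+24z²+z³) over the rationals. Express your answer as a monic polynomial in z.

Apply the Euclidean algorithm:
  -4z⁴-80z³-476z²-2728z-20328 = (-4z+16)(z³+24z²+183z+440) + (-128z²-3896z-27368)
  z³+24z²+183z+440 = (-(1/128)z+103/2048)(-128z²-3896z-27368) + ((42273/256)z+465003/256)
  -128z²-3896z-27368 = (-(32768/42273)z-636928/42273)((42273/256)z+465003/256) + (0)
Last nonzero remainder: (42273/256)z+465003/256. Dividing through by 42273/256 gives the monic gcd z+11.

11+z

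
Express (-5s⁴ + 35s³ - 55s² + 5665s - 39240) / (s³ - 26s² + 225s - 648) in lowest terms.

(-5s² - 50s - 545)/(s - 9)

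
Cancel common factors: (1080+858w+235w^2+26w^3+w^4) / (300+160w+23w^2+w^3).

Repeated division with remainder:
  w^4+26w^3+235w^2+858w+1080 = (w+3)(w^3+23w^2+160w+300) + (6w^2+78w+180)
  w^3+23w^2+160w+300 = ((1/6)w+5/3)(6w^2+78w+180) + (0)
Last nonzero remainder: 6w^2+78w+180. Dividing through by 6 gives the monic gcd w^2+13w+30.
Cancel w^2+13w+30 from numerator and denominator to get the reduced form.

(36+13w+w^2)/(10+w)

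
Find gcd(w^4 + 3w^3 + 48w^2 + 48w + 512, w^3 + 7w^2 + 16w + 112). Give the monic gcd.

w^2 + 16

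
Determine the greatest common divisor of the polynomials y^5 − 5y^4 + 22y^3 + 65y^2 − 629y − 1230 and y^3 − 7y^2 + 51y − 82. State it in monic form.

y^2 − 5y + 41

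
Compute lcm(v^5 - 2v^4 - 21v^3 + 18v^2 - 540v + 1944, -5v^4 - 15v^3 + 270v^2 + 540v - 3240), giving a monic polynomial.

Apply the Euclidean algorithm:
  v^5 - 2v^4 - 21v^3 + 18v^2 - 540v + 1944 = (-(1/5)v + 1)(-5v^4 - 15v^3 + 270v^2 + 540v - 3240) + (48v^3 - 144v^2 - 1728v + 5184)
  -5v^4 - 15v^3 + 270v^2 + 540v - 3240 = (-(5/48)v - 5/8)(48v^3 - 144v^2 - 1728v + 5184) + (0)
Last nonzero remainder: 48v^3 - 144v^2 - 1728v + 5184. Dividing through by 48 gives the monic gcd v^3 - 3v^2 - 36v + 108.
Then lcm(f, g) = f·g / gcd(f, g); expanding and making the result monic gives the answer.

v^6 + 4v^5 - 33v^4 - 108v^3 - 432v^2 - 1296v + 11664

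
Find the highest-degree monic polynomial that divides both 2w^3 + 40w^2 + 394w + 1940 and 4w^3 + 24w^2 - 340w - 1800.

w + 10

Euclidean algorithm in ℚ[w]:
  2w^3 + 40w^2 + 394w + 1940 = (1/2)(4w^3 + 24w^2 - 340w - 1800) + (28w^2 + 564w + 2840)
  4w^3 + 24w^2 - 340w - 1800 = ((1/7)w - 99/49)(28w^2 + 564w + 2840) + ((19296/49)w + 192960/49)
  28w^2 + 564w + 2840 = ((343/4824)w + 3479/4824)((19296/49)w + 192960/49) + (0)
Last nonzero remainder: (19296/49)w + 192960/49. Dividing through by 19296/49 gives the monic gcd w + 10.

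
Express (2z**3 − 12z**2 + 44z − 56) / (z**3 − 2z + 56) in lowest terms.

Euclidean algorithm in ℚ[z]:
  2z**3 − 12z**2 + 44z − 56 = (2)(z**3 − 2z + 56) + (−12z**2 + 48z − 168)
  z**3 − 2z + 56 = (−(1/12)z − 1/3)(−12z**2 + 48z − 168) + (0)
Last nonzero remainder: −12z**2 + 48z − 168. Dividing through by −12 gives the monic gcd z**2 − 4z + 14.
Cancel z**2 − 4z + 14 from numerator and denominator to get the reduced form.

(2z − 4)/(z + 4)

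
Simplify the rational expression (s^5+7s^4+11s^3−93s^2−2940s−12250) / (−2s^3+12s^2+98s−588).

(−s^3−7s^2−60s−250)/(2s−12)

By polynomial division,
  s^5+7s^4+11s^3−93s^2−2940s−12250 = (−(1/2)s^2−(13/2)s−69)(−2s^3+12s^2+98s−588) + (1078s^2−52822)
  −2s^3+12s^2+98s−588 = (−(1/539)s+6/539)(1078s^2−52822) + (0)
Last nonzero remainder: 1078s^2−52822. Dividing through by 1078 gives the monic gcd s^2−49.
Cancel s^2−49 from numerator and denominator to get the reduced form.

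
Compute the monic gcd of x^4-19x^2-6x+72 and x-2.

x-2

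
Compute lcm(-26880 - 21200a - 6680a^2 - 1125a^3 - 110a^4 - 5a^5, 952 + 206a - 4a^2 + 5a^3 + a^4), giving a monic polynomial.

182784 + 111904a + 25360a^2 + 3874a^3 + 734a^4 + 127a^5 + 16a^6 + a^7

By polynomial division,
  -5a^5 - 110a^4 - 1125a^3 - 6680a^2 - 21200a - 26880 = (-5a - 85)(a^4 + 5a^3 - 4a^2 + 206a + 952) + (-720a^3 - 5990a^2 + 1070a + 54040)
  a^4 + 5a^3 - 4a^2 + 206a + 952 = (-(1/720)a + 239/51840)(-720a^3 - 5990a^2 + 1070a + 54040) + ((130129/5184)a^2 + (1431419/5184)a + 910903/1296)
  -720a^3 - 5990a^2 + 1070a + 54040 = (-(3732480/130129)a + 10005120/130129)((130129/5184)a^2 + (1431419/5184)a + 910903/1296) + (0)
Last nonzero remainder: (130129/5184)a^2 + (1431419/5184)a + 910903/1296. Dividing through by 130129/5184 gives the monic gcd a^2 + 11a + 28.
Then lcm(f, g) = f·g / gcd(f, g); expanding and making the result monic gives the answer.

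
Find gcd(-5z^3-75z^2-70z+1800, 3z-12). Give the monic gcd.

Apply the Euclidean algorithm:
  -5z^3-75z^2-70z+1800 = (-(5/3)z^2-(95/3)z-150)(3z-12) + (0)
Last nonzero remainder: 3z-12. Dividing through by 3 gives the monic gcd z-4.

z-4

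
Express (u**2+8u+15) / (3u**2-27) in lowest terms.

(u+5)/(3u-9)

Apply the Euclidean algorithm:
  u**2+8u+15 = (1/3)(3u**2-27) + (8u+24)
  3u**2-27 = ((3/8)u-9/8)(8u+24) + (0)
Last nonzero remainder: 8u+24. Dividing through by 8 gives the monic gcd u+3.
Cancel u+3 from numerator and denominator to get the reduced form.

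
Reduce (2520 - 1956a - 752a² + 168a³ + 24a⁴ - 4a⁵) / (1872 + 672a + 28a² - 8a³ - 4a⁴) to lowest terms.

Euclidean algorithm in ℚ[a]:
  -4a⁵ + 24a⁴ + 168a³ - 752a² - 1956a + 2520 = (a - 8)(-4a⁴ - 8a³ + 28a² + 672a + 1872) + (76a³ - 1200a² + 1548a + 17496)
  -4a⁴ - 8a³ + 28a² + 672a + 1872 = (-(1/19)a - 338/361)(76a³ - 1200a² + 1548a + 17496) + (-(366080/361)a² + (1098240/361)a + 6589440/361)
  76a³ - 1200a² + 1548a + 17496 = (-(6859/91520)a + 87723/91520)(-(366080/361)a² + (1098240/361)a + 6589440/361) + (0)
Last nonzero remainder: -(366080/361)a² + (1098240/361)a + 6589440/361. Dividing through by -366080/361 gives the monic gcd a² - 3a - 18.
Cancel a² - 3a - 18 from numerator and denominator to get the reduced form.

(35 - 33a - 3a² + a³)/(26 + 5a + a²)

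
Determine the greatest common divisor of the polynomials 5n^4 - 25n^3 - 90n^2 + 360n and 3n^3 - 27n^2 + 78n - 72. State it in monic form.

n - 3

Apply the Euclidean algorithm:
  5n^4 - 25n^3 - 90n^2 + 360n = ((5/3)n + 20/3)(3n^3 - 27n^2 + 78n - 72) + (-40n^2 - 40n + 480)
  3n^3 - 27n^2 + 78n - 72 = (-(3/40)n + 3/4)(-40n^2 - 40n + 480) + (144n - 432)
  -40n^2 - 40n + 480 = (-(5/18)n - 10/9)(144n - 432) + (0)
Last nonzero remainder: 144n - 432. Dividing through by 144 gives the monic gcd n - 3.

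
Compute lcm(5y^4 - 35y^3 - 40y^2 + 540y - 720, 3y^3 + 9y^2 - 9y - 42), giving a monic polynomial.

y^6 - 2y^5 - 36y^4 + 19y^3 + 340y^2 + 36y - 1008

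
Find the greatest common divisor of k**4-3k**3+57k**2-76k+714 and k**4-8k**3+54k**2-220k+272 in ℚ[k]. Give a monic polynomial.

Apply the Euclidean algorithm:
  k**4-3k**3+57k**2-76k+714 = (k**4-8k**3+54k**2-220k+272) + (5k**3+3k**2+144k+442)
  k**4-8k**3+54k**2-220k+272 = ((1/5)k-43/25)(5k**3+3k**2+144k+442) + ((759/25)k**2-(1518/25)k+25806/25)
  5k**3+3k**2+144k+442 = ((125/759)k+325/759)((759/25)k**2-(1518/25)k+25806/25) + (0)
Last nonzero remainder: (759/25)k**2-(1518/25)k+25806/25. Dividing through by 759/25 gives the monic gcd k**2-2k+34.

k**2-2k+34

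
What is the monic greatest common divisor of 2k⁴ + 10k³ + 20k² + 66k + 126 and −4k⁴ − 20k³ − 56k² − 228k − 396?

k² + 6k + 9

Apply the Euclidean algorithm:
  2k⁴ + 10k³ + 20k² + 66k + 126 = (−1/2)(−4k⁴ − 20k³ − 56k² − 228k − 396) + (−8k² − 48k − 72)
  −4k⁴ − 20k³ − 56k² − 228k − 396 = ((1/2)k² − (1/2)k + 11/2)(−8k² − 48k − 72) + (0)
Last nonzero remainder: −8k² − 48k − 72. Dividing through by −8 gives the monic gcd k² + 6k + 9.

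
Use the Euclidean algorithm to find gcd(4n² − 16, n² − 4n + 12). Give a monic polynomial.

1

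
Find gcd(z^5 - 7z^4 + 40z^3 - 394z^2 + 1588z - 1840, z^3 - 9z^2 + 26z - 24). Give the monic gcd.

z^2 - 6z + 8

Apply the Euclidean algorithm:
  z^5 - 7z^4 + 40z^3 - 394z^2 + 1588z - 1840 = (z^2 + 2z + 32)(z^3 - 9z^2 + 26z - 24) + (-134z^2 + 804z - 1072)
  z^3 - 9z^2 + 26z - 24 = (-(1/134)z + 3/134)(-134z^2 + 804z - 1072) + (0)
Last nonzero remainder: -134z^2 + 804z - 1072. Dividing through by -134 gives the monic gcd z^2 - 6z + 8.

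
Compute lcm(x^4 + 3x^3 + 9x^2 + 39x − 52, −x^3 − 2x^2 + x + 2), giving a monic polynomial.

By polynomial division,
  x^4 + 3x^3 + 9x^2 + 39x − 52 = (−x − 1)(−x^3 − 2x^2 + x + 2) + (8x^2 + 42x − 50)
  −x^3 − 2x^2 + x + 2 = (−(1/8)x + 13/32)(8x^2 + 42x − 50) + (−(357/16)x + 357/16)
  8x^2 + 42x − 50 = (−(128/357)x − 800/357)(−(357/16)x + 357/16) + (0)
Last nonzero remainder: −(357/16)x + 357/16. Dividing through by −357/16 gives the monic gcd x − 1.
Then lcm(f, g) = f·g / gcd(f, g); expanding and making the result monic gives the answer.

x^6 + 6x^5 + 20x^4 + 72x^3 + 83x^2 − 78x − 104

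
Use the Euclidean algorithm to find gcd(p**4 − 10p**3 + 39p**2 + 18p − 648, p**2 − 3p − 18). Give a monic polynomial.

Repeated division with remainder:
  p**4 − 10p**3 + 39p**2 + 18p − 648 = (p**2 − 7p + 36)(p**2 − 3p − 18) + (0)
The last nonzero remainder p**2 − 3p − 18 is already monic.

p**2 − 3p − 18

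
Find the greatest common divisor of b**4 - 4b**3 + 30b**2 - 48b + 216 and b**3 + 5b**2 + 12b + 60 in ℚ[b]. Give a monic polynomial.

b**2 + 12

By polynomial division,
  b**4 - 4b**3 + 30b**2 - 48b + 216 = (b - 9)(b**3 + 5b**2 + 12b + 60) + (63b**2 + 756)
  b**3 + 5b**2 + 12b + 60 = ((1/63)b + 5/63)(63b**2 + 756) + (0)
Last nonzero remainder: 63b**2 + 756. Dividing through by 63 gives the monic gcd b**2 + 12.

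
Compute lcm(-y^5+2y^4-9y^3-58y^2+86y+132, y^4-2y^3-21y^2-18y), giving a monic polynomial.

By polynomial division,
  -y^5+2y^4-9y^3-58y^2+86y+132 = (-y)(y^4-2y^3-21y^2-18y) + (-30y^3-76y^2+86y+132)
  y^4-2y^3-21y^2-18y = (-(1/30)y+34/225)(-30y^3-76y^2+86y+132) + (-(1496/225)y^2-(5984/225)y-1496/75)
  -30y^3-76y^2+86y+132 = ((3375/748)y-225/34)(-(1496/225)y^2-(5984/225)y-1496/75) + (0)
Last nonzero remainder: -(1496/225)y^2-(5984/225)y-1496/75. Dividing through by -1496/225 gives the monic gcd y^2+4y+3.
Then lcm(f, g) = f·g / gcd(f, g); expanding and making the result monic gives the answer.

y^7-8y^6+21y^5+4y^4-434y^3+384y^2+792y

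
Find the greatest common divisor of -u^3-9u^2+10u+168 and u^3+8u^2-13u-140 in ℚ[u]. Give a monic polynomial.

u^2+3u-28

Repeated division with remainder:
  -u^3-9u^2+10u+168 = (-1)(u^3+8u^2-13u-140) + (-u^2-3u+28)
  u^3+8u^2-13u-140 = (-u-5)(-u^2-3u+28) + (0)
Last nonzero remainder: -u^2-3u+28. Dividing through by -1 gives the monic gcd u^2+3u-28.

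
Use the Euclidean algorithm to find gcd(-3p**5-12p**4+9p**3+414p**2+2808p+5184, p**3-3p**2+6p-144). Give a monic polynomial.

p**3-3p**2+6p-144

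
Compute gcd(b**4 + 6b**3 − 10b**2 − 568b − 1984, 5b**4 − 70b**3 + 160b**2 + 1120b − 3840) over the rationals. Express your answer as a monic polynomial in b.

b**2 − 4b − 32

Euclidean algorithm in ℚ[b]:
  b**4 + 6b**3 − 10b**2 − 568b − 1984 = (1/5)(5b**4 − 70b**3 + 160b**2 + 1120b − 3840) + (20b**3 − 42b**2 − 792b − 1216)
  5b**4 − 70b**3 + 160b**2 + 1120b − 3840 = ((1/4)b − 119/40)(20b**3 − 42b**2 − 792b − 1216) + ((4661/20)b**2 − (4661/5)b − 37288/5)
  20b**3 − 42b**2 − 792b − 1216 = ((400/4661)b + 760/4661)((4661/20)b**2 − (4661/5)b − 37288/5) + (0)
Last nonzero remainder: (4661/20)b**2 − (4661/5)b − 37288/5. Dividing through by 4661/20 gives the monic gcd b**2 − 4b − 32.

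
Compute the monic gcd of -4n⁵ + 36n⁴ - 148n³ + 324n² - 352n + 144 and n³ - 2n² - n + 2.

Apply the Euclidean algorithm:
  -4n⁵ + 36n⁴ - 148n³ + 324n² - 352n + 144 = (-4n² + 28n - 96)(n³ - 2n² - n + 2) + (168n² - 504n + 336)
  n³ - 2n² - n + 2 = ((1/168)n + 1/168)(168n² - 504n + 336) + (0)
Last nonzero remainder: 168n² - 504n + 336. Dividing through by 168 gives the monic gcd n² - 3n + 2.

n² - 3n + 2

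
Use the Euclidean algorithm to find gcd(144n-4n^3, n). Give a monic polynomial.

By polynomial division,
  -4n^3+144n = (-4n^2+144)(n) + (0)
The last nonzero remainder n is already monic.

n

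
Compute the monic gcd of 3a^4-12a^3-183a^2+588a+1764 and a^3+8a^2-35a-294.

a^2+a-42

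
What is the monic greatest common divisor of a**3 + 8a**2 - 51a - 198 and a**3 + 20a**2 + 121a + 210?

Apply the Euclidean algorithm:
  a**3 + 8a**2 - 51a - 198 = (a**3 + 20a**2 + 121a + 210) + (-12a**2 - 172a - 408)
  a**3 + 20a**2 + 121a + 210 = (-(1/12)a - 17/36)(-12a**2 - 172a - 408) + ((52/9)a + 52/3)
  -12a**2 - 172a - 408 = (-(27/13)a - 306/13)((52/9)a + 52/3) + (0)
Last nonzero remainder: (52/9)a + 52/3. Dividing through by 52/9 gives the monic gcd a + 3.

a + 3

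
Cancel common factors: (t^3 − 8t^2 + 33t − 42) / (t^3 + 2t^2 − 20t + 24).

Apply the Euclidean algorithm:
  t^3 − 8t^2 + 33t − 42 = (t^3 + 2t^2 − 20t + 24) + (−10t^2 + 53t − 66)
  t^3 + 2t^2 − 20t + 24 = (−(1/10)t − 73/100)(−10t^2 + 53t − 66) + ((1209/100)t − 1209/50)
  −10t^2 + 53t − 66 = (−(1000/1209)t + 1100/403)((1209/100)t − 1209/50) + (0)
Last nonzero remainder: (1209/100)t − 1209/50. Dividing through by 1209/100 gives the monic gcd t − 2.
Cancel t − 2 from numerator and denominator to get the reduced form.

(t^2 − 6t + 21)/(t^2 + 4t − 12)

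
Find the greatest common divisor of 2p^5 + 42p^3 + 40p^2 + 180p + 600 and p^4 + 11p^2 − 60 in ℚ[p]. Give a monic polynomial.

p^3 + 2p^2 + 15p + 30

Repeated division with remainder:
  2p^5 + 42p^3 + 40p^2 + 180p + 600 = (2p)(p^4 + 11p^2 − 60) + (20p^3 + 40p^2 + 300p + 600)
  p^4 + 11p^2 − 60 = ((1/20)p − 1/10)(20p^3 + 40p^2 + 300p + 600) + (0)
Last nonzero remainder: 20p^3 + 40p^2 + 300p + 600. Dividing through by 20 gives the monic gcd p^3 + 2p^2 + 15p + 30.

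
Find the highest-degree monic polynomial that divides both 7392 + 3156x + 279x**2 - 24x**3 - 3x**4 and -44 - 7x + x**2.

-44 - 7x + x**2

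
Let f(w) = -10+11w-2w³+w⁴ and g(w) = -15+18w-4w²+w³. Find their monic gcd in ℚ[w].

Repeated division with remainder:
  w⁴-2w³+11w-10 = (w+2)(w³-4w²+18w-15) + (-10w²-10w+20)
  w³-4w²+18w-15 = (-(1/10)w+1/2)(-10w²-10w+20) + (25w-25)
  -10w²-10w+20 = (-(2/5)w-4/5)(25w-25) + (0)
Last nonzero remainder: 25w-25. Dividing through by 25 gives the monic gcd w-1.

-1+w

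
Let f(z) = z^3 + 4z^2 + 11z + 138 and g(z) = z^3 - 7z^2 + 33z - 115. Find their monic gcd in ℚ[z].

z^2 - 2z + 23

Euclidean algorithm in ℚ[z]:
  z^3 + 4z^2 + 11z + 138 = (z^3 - 7z^2 + 33z - 115) + (11z^2 - 22z + 253)
  z^3 - 7z^2 + 33z - 115 = ((1/11)z - 5/11)(11z^2 - 22z + 253) + (0)
Last nonzero remainder: 11z^2 - 22z + 253. Dividing through by 11 gives the monic gcd z^2 - 2z + 23.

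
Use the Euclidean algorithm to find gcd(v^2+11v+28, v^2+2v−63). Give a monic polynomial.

1

Repeated division with remainder:
  v^2+11v+28 = (v^2+2v−63) + (9v+91)
  v^2+2v−63 = ((1/9)v−73/81)(9v+91) + (1540/81)
  9v+91 = ((729/1540)v+1053/220)(1540/81) + (0)
The last nonzero remainder is the constant 1540/81, so the polynomials are coprime and gcd = 1.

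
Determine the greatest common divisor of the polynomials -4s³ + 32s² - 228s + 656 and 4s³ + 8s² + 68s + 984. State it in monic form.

Apply the Euclidean algorithm:
  -4s³ + 32s² - 228s + 656 = (-1)(4s³ + 8s² + 68s + 984) + (40s² - 160s + 1640)
  4s³ + 8s² + 68s + 984 = ((1/10)s + 3/5)(40s² - 160s + 1640) + (0)
Last nonzero remainder: 40s² - 160s + 1640. Dividing through by 40 gives the monic gcd s² - 4s + 41.

s² - 4s + 41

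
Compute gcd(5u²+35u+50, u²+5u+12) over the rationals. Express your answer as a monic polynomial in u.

Apply the Euclidean algorithm:
  5u²+35u+50 = (5)(u²+5u+12) + (10u-10)
  u²+5u+12 = ((1/10)u+3/5)(10u-10) + (18)
  10u-10 = ((5/9)u-5/9)(18) + (0)
The last nonzero remainder is the constant 18, so the polynomials are coprime and gcd = 1.

1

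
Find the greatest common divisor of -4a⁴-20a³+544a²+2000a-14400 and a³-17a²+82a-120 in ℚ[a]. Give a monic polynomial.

a²-14a+40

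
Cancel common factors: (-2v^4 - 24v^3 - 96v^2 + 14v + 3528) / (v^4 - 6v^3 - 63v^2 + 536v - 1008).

(-2v^2 - 14v - 98)/(v^2 - 11v + 28)

Repeated division with remainder:
  -2v^4 - 24v^3 - 96v^2 + 14v + 3528 = (-2)(v^4 - 6v^3 - 63v^2 + 536v - 1008) + (-36v^3 - 222v^2 + 1086v + 1512)
  v^4 - 6v^3 - 63v^2 + 536v - 1008 = (-(1/36)v + 73/216)(-36v^3 - 222v^2 + 1086v + 1512) + ((1519/36)v^2 + (7595/36)v - 1519)
  -36v^3 - 222v^2 + 1086v + 1512 = (-(1296/1519)v - 216/217)((1519/36)v^2 + (7595/36)v - 1519) + (0)
Last nonzero remainder: (1519/36)v^2 + (7595/36)v - 1519. Dividing through by 1519/36 gives the monic gcd v^2 + 5v - 36.
Cancel v^2 + 5v - 36 from numerator and denominator to get the reduced form.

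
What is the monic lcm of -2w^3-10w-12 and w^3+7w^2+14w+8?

Apply the Euclidean algorithm:
  -2w^3-10w-12 = (-2)(w^3+7w^2+14w+8) + (14w^2+18w+4)
  w^3+7w^2+14w+8 = ((1/14)w+20/49)(14w^2+18w+4) + ((312/49)w+312/49)
  14w^2+18w+4 = ((343/156)w+49/78)((312/49)w+312/49) + (0)
Last nonzero remainder: (312/49)w+312/49. Dividing through by 312/49 gives the monic gcd w+1.
Then lcm(f, g) = f·g / gcd(f, g); expanding and making the result monic gives the answer.

w^5+6w^4+13w^3+36w^2+76w+48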